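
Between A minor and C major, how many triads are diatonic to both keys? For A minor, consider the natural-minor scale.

7

Diatonic triads of A minor (natural minor): Am (i), Bdim (ii°), C (III), Dm (iv), Em (v), F (VI), G (VII).
Diatonic triads of C major: C (I), Dm (ii), Em (iii), F (IV), G (V), Am (vi), Bdim (vii°).
Matching root and quality in both lists: Am, Bdim, C, Dm, Em, F, G.
That gives 7 common triads.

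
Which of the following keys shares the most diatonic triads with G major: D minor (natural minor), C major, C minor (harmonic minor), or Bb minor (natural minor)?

C major

Triads of G major: G (I), Am (ii), Bm (iii), C (IV), D (V), Em (vi), F#dim (vii°).
D minor (natural minor) shares 2: Am, C.
C major shares 4: G, Am, C, Em.
C minor (harmonic minor) shares 1: G.
Bb minor (natural minor) shares 0: none.
The most common triads (4) are shared with C major.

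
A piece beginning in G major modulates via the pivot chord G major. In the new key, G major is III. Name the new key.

The numeral III denotes a major triad on scale degree 3. With G on degree 3, the tonic of the new key is E.
Degree 3 carries a major triad in natural-minor keys, so the destination is E minor.
Check: the diatonic triads of E minor (natural minor) are Em (i), F#dim (ii°), G (III), Am (iv), Bm (v), C (VI), D (VII) — G major is indeed III.

E minor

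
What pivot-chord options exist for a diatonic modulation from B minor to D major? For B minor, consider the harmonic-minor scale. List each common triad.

Triads in B minor (harmonic minor): Bm (i), C#dim (ii°), Daug (III+), Em (iv), F# (V), G (VI), A#dim (vii°).
Triads in D major: D (I), Em (ii), F#m (iii), G (IV), A (V), Bm (vi), C#dim (vii°).
Shared triads with their functions: Bm (i in B minor, vi in D major); C#dim (ii° in B minor, vii° in D major); Em (iv in B minor, ii in D major); G (VI in B minor, IV in D major).

Bm, C#dim, Em, G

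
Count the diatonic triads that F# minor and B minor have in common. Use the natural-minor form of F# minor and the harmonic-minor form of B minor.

Diatonic triads of F# minor (natural minor): F# minor (i), G# diminished (ii°), A major (III), B minor (iv), C# minor (v), D major (VI), E major (VII).
Diatonic triads of B minor (harmonic minor): B minor (i), C# diminished (ii°), D augmented (III+), E minor (iv), F# major (V), G major (VI), A# diminished (vii°).
Matching root and quality in both lists: B minor.
That gives 1 common triad.

1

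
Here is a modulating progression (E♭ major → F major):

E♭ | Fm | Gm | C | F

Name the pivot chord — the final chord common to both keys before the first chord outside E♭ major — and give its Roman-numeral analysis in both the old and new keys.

Gm — iii in E♭ major, ii in F major

Chords diatonic to E♭ major: E♭, Fm, Gm, A♭, B♭, Cm, Ddim.
Reading the progression, the first chord not in that set is C, so the modulation leaves E♭ major there.
The chord immediately before C is Gm, which is diatonic to both keys: iii in E♭ major and ii in F major.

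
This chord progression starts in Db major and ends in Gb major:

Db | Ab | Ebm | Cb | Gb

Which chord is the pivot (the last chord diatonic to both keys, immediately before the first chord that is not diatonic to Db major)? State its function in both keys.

Chords diatonic to Db major: Db, Ebm, Fm, Gb, Ab, Bbm, Cdim.
Reading the progression, the first chord not in that set is Cb, so the modulation leaves Db major there.
The chord immediately before Cb is Ebm, which is diatonic to both keys: ii in Db major and vi in Gb major.

Ebm — ii in Db major, vi in Gb major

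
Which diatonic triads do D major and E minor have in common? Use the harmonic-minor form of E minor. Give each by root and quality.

Em

Triads in D major: D (I), Em (ii), F#m (iii), G (IV), A (V), Bm (vi), C#dim (vii°).
Triads in E minor (harmonic minor): Em (i), F#dim (ii°), Gaug (III+), Am (iv), B (V), C (VI), D#dim (vii°).
Shared triads with their functions: Em (ii in D major, i in E minor).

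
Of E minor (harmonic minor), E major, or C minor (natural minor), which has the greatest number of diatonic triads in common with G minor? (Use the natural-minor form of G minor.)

Triads of G minor (natural minor): G minor (i), A diminished (ii°), Bb major (III), C minor (iv), D minor (v), Eb major (VI), F major (VII).
E minor (harmonic minor) shares 0: none.
E major shares 0: none.
C minor (natural minor) shares 4: Gm, Bb, Cm, Eb.
The most common triads (4) are shared with C minor.

C minor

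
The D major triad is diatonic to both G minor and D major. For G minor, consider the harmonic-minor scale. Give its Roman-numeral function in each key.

V in G minor; I in D major

The scale of G minor (harmonic minor) is G A Bb C D Eb F#; D is degree 5, and the triad built there (D-F#-A) is major, so it is V.
The scale of D major is D E F# G A B C#; D is degree 1, and the triad built there (D-F#-A) is major, so it is I.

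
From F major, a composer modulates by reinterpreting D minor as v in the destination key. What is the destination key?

The numeral v denotes a minor triad on scale degree 5. With D on degree 5, the tonic of the new key is G.
Degree 5 carries a minor triad in natural-minor keys, so the destination is G minor.
Check: the diatonic triads of G minor (natural minor) are Gm (i), Adim (ii°), Bb (III), Cm (iv), Dm (v), Eb (VI), F (VII) — D minor is indeed v.

G minor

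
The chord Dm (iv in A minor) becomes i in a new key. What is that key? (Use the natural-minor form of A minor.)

The numeral i denotes a minor triad on scale degree 1. With D on degree 1, the tonic of the new key is D.
Degree 1 carries a minor triad in minor keys, so the destination is D minor.
Check: the diatonic triads of D minor (natural minor) are Dm (i), Edim (ii°), F (III), Gm (iv), Am (v), Bb (VI), C (VII) — Dm is indeed i.

D minor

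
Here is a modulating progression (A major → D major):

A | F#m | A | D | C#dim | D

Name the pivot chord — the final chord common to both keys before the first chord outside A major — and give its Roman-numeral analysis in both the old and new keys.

D — IV in A major, I in D major

Chords diatonic to A major: A, Bm, C#m, D, E, F#m, G#dim.
Reading the progression, the first chord not in that set is C#dim, so the modulation leaves A major there.
The chord immediately before C#dim is D, which is diatonic to both keys: IV in A major and I in D major.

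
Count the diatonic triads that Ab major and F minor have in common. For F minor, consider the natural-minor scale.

7

Diatonic triads of Ab major: Ab major (I), Bb minor (ii), C minor (iii), Db major (IV), Eb major (V), F minor (vi), G diminished (vii°).
Diatonic triads of F minor (natural minor): F minor (i), G diminished (ii°), Ab major (III), Bb minor (iv), C minor (v), Db major (VI), Eb major (VII).
Matching root and quality in both lists: Ab major, Bb minor, C minor, Db major, Eb major, F minor, G diminished.
That gives 7 common triads.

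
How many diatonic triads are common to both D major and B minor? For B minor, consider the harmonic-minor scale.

Diatonic triads of D major: D major (I), E minor (ii), F♯ minor (iii), G major (IV), A major (V), B minor (vi), C♯ diminished (vii°).
Diatonic triads of B minor (harmonic minor): B minor (i), C♯ diminished (ii°), D augmented (III+), E minor (iv), F♯ major (V), G major (VI), A♯ diminished (vii°).
Matching root and quality in both lists: E minor, G major, B minor, C♯ diminished.
That gives 4 common triads.

4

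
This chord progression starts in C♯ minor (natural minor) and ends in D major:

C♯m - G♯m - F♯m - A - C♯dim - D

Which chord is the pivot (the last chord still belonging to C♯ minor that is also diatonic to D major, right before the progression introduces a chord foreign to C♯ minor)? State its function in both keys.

Chords diatonic to C♯ minor: C♯m, D♯dim, E, F♯m, G♯m, A, B.
Reading the progression, the first chord not in that set is C♯dim, so the modulation leaves C♯ minor there.
The chord immediately before C♯dim is A, which is diatonic to both keys: VI in C♯ minor and V in D major.

A — VI in C♯ minor, V in D major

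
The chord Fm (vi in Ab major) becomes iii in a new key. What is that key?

The numeral iii denotes a minor triad on scale degree 3. With F on degree 3, the tonic of the new key is Db.
Degree 3 carries a minor triad in major keys, so the destination is Db major.
Check: the diatonic triads of Db major are Db (I), Ebm (ii), Fm (iii), Gb (IV), Ab (V), Bbm (vi), Cdim (vii°) — Fm is indeed iii.

Db major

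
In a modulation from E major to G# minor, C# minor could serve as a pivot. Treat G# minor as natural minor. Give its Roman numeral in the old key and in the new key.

The scale of E major is E F# G# A B C# D#; C# is degree 6, and the triad built there (C#-E-G#) is minor, so it is vi.
The scale of G# minor (natural minor) is G# A# B C# D# E F#; C# is degree 4, and the triad built there (C#-E-G#) is minor, so it is iv.

vi in E major; iv in G# minor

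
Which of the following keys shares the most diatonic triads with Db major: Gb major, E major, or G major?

Triads of Db major: Db major (I), Eb minor (ii), F minor (iii), Gb major (IV), Ab major (V), Bb minor (vi), C diminished (vii°).
Gb major shares 4: Db, Ebm, Gb, Bbm.
E major shares 0: none.
G major shares 0: none.
The most common triads (4) are shared with Gb major.

Gb major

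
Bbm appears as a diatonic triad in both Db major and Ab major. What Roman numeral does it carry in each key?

vi in Db major; ii in Ab major

The scale of Db major is Db Eb F Gb Ab Bb C; Bb is degree 6, and the triad built there (Bb-Db-F) is minor, so it is vi.
The scale of Ab major is Ab Bb C Db Eb F G; Bb is degree 2, and the triad built there (Bb-Db-F) is minor, so it is ii.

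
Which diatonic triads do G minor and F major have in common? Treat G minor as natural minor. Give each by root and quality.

Triads in G minor (natural minor): G minor (i), A diminished (ii°), Bb major (III), C minor (iv), D minor (v), Eb major (VI), F major (VII).
Triads in F major: F major (I), G minor (ii), A minor (iii), Bb major (IV), C major (V), D minor (vi), E diminished (vii°).
Shared triads with their functions: G minor (i in G minor, ii in F major); Bb major (III in G minor, IV in F major); D minor (v in G minor, vi in F major); F major (VII in G minor, I in F major).

Gm, Bb, Dm, F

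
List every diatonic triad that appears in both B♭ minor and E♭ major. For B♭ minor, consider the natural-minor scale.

Triads in B♭ minor (natural minor): B♭m (i), Cdim (ii°), D♭ (III), E♭m (iv), Fm (v), G♭ (VI), A♭ (VII).
Triads in E♭ major: E♭ (I), Fm (ii), Gm (iii), A♭ (IV), B♭ (V), Cm (vi), Ddim (vii°).
Shared triads with their functions: Fm (v in B♭ minor, ii in E♭ major); A♭ (VII in B♭ minor, IV in E♭ major).

Fm, A♭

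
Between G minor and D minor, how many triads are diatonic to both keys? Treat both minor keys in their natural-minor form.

Diatonic triads of G minor (natural minor): Gm (i), Adim (ii°), Bb (III), Cm (iv), Dm (v), Eb (VI), F (VII).
Diatonic triads of D minor (natural minor): Dm (i), Edim (ii°), F (III), Gm (iv), Am (v), Bb (VI), C (VII).
Matching root and quality in both lists: Gm, Bb, Dm, F.
That gives 4 common triads.

4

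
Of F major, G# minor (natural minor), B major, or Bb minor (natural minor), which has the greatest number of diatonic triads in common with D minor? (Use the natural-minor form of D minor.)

F major

Triads of D minor (natural minor): Dm (i), Edim (ii°), F (III), Gm (iv), Am (v), Bb (VI), C (VII).
F major shares 7: Dm, Edim, F, Gm, Am, Bb, C.
G# minor (natural minor) shares 0: none.
B major shares 0: none.
Bb minor (natural minor) shares 0: none.
The most common triads (7) are shared with F major.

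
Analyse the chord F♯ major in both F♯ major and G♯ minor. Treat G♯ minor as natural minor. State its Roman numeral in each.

The scale of F♯ major is F♯ G♯ A♯ B C♯ D♯ E♯; F♯ is degree 1, and the triad built there (F♯-A♯-C♯) is major, so it is I.
The scale of G♯ minor (natural minor) is G♯ A♯ B C♯ D♯ E F♯; F♯ is degree 7, and the triad built there (F♯-A♯-C♯) is major, so it is VII.

I in F♯ major; VII in G♯ minor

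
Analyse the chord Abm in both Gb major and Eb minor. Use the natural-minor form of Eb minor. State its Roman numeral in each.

The scale of Gb major is Gb Ab Bb Cb Db Eb F; Ab is degree 2, and the triad built there (Ab-Cb-Eb) is minor, so it is ii.
The scale of Eb minor (natural minor) is Eb F Gb Ab Bb Cb Db; Ab is degree 4, and the triad built there (Ab-Cb-Eb) is minor, so it is iv.

ii in Gb major; iv in Eb minor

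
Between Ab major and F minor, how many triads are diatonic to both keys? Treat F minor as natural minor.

Diatonic triads of Ab major: Ab major (I), Bb minor (ii), C minor (iii), Db major (IV), Eb major (V), F minor (vi), G diminished (vii°).
Diatonic triads of F minor (natural minor): F minor (i), G diminished (ii°), Ab major (III), Bb minor (iv), C minor (v), Db major (VI), Eb major (VII).
Matching root and quality in both lists: Ab major, Bb minor, C minor, Db major, Eb major, F minor, G diminished.
That gives 7 common triads.

7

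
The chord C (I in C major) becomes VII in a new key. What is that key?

The numeral VII denotes a major triad on scale degree 7. With C on degree 7, the tonic of the new key is D.
Degree 7 carries a major triad in natural-minor keys, so the destination is D minor.
Check: the diatonic triads of D minor (natural minor) are Dm (i), Edim (ii°), F (III), Gm (iv), Am (v), Bb (VI), C (VII) — C is indeed VII.

D minor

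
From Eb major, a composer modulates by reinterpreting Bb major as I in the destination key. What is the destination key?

Bb major

The numeral I denotes a major triad on scale degree 1. With Bb on degree 1, the tonic of the new key is Bb.
Degree 1 carries a major triad in major keys, so the destination is Bb major.
Check: the diatonic triads of Bb major are Bb (I), Cm (ii), Dm (iii), Eb (IV), F (V), Gm (vi), Adim (vii°) — Bb major is indeed I.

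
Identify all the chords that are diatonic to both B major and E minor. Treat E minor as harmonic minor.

Triads in B major: B (I), C#m (ii), D#m (iii), E (IV), F# (V), G#m (vi), A#dim (vii°).
Triads in E minor (harmonic minor): Em (i), F#dim (ii°), Gaug (III+), Am (iv), B (V), C (VI), D#dim (vii°).
Shared triads with their functions: B (I in B major, V in E minor).

B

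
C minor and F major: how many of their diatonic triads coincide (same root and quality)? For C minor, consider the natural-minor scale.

Diatonic triads of C minor (natural minor): C minor (i), D diminished (ii°), E♭ major (III), F minor (iv), G minor (v), A♭ major (VI), B♭ major (VII).
Diatonic triads of F major: F major (I), G minor (ii), A minor (iii), B♭ major (IV), C major (V), D minor (vi), E diminished (vii°).
Matching root and quality in both lists: G minor, B♭ major.
That gives 2 common triads.

2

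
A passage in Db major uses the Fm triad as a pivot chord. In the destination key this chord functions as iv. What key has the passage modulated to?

C minor

The numeral iv denotes a minor triad on scale degree 4. With F on degree 4, the tonic of the new key is C.
Degree 4 carries a minor triad in minor keys, so the destination is C minor.
Check: the diatonic triads of C minor (natural minor) are Cm (i), Ddim (ii°), Eb (III), Fm (iv), Gm (v), Ab (VI), Bb (VII) — Fm is indeed iv.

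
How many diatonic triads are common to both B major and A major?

Diatonic triads of B major: B (I), C#m (ii), D#m (iii), E (IV), F# (V), G#m (vi), A#dim (vii°).
Diatonic triads of A major: A (I), Bm (ii), C#m (iii), D (IV), E (V), F#m (vi), G#dim (vii°).
Matching root and quality in both lists: C#m, E.
That gives 2 common triads.

2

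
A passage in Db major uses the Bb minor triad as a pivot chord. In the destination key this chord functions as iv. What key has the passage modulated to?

The numeral iv denotes a minor triad on scale degree 4. With Bb on degree 4, the tonic of the new key is F.
Degree 4 carries a minor triad in minor keys, so the destination is F minor.
Check: the diatonic triads of F minor (natural minor) are Fm (i), Gdim (ii°), Ab (III), Bbm (iv), Cm (v), Db (VI), Eb (VII) — Bb minor is indeed iv.

F minor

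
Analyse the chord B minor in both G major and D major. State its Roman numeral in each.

The scale of G major is G A B C D E F#; B is degree 3, and the triad built there (B-D-F#) is minor, so it is iii.
The scale of D major is D E F# G A B C#; B is degree 6, and the triad built there (B-D-F#) is minor, so it is vi.

iii in G major; vi in D major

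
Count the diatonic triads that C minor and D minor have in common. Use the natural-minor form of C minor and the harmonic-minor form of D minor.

2

Diatonic triads of C minor (natural minor): C minor (i), D diminished (ii°), Eb major (III), F minor (iv), G minor (v), Ab major (VI), Bb major (VII).
Diatonic triads of D minor (harmonic minor): D minor (i), E diminished (ii°), F augmented (III+), G minor (iv), A major (V), Bb major (VI), C# diminished (vii°).
Matching root and quality in both lists: G minor, Bb major.
That gives 2 common triads.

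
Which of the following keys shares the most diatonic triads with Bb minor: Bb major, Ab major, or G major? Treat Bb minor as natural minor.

Ab major

Triads of Bb minor (natural minor): Bbm (i), Cdim (ii°), Db (III), Ebm (iv), Fm (v), Gb (VI), Ab (VII).
Bb major shares 0: none.
Ab major shares 4: Bbm, Db, Fm, Ab.
G major shares 0: none.
The most common triads (4) are shared with Ab major.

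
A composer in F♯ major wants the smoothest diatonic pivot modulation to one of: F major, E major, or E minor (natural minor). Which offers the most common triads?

Triads of F♯ major: F♯ (I), G♯m (ii), A♯m (iii), B (IV), C♯ (V), D♯m (vi), E♯dim (vii°).
F major shares 0: none.
E major shares 2: G♯m, B.
E minor (natural minor) shares 0: none.
The most common triads (2) are shared with E major.

E major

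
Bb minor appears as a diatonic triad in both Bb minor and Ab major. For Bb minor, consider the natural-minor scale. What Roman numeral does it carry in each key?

The scale of Bb minor (natural minor) is Bb C Db Eb F Gb Ab; Bb is degree 1, and the triad built there (Bb-Db-F) is minor, so it is i.
The scale of Ab major is Ab Bb C Db Eb F G; Bb is degree 2, and the triad built there (Bb-Db-F) is minor, so it is ii.

i in Bb minor; ii in Ab major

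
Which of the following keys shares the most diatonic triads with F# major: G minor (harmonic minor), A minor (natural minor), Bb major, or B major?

Triads of F# major: F# major (I), G# minor (ii), A# minor (iii), B major (IV), C# major (V), D# minor (vi), E# diminished (vii°).
G minor (harmonic minor) shares 0: none.
A minor (natural minor) shares 0: none.
Bb major shares 0: none.
B major shares 4: F#, G#m, B, D#m.
The most common triads (4) are shared with B major.

B major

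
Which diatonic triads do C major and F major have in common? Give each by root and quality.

Triads in C major: C (I), Dm (ii), Em (iii), F (IV), G (V), Am (vi), Bdim (vii°).
Triads in F major: F (I), Gm (ii), Am (iii), Bb (IV), C (V), Dm (vi), Edim (vii°).
Shared triads with their functions: C (I in C major, V in F major); Dm (ii in C major, vi in F major); F (IV in C major, I in F major); Am (vi in C major, iii in F major).

C, Dm, F, Am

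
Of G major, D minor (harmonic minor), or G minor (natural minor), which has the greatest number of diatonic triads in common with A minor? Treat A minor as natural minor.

G major

Triads of A minor (natural minor): A minor (i), B diminished (ii°), C major (III), D minor (iv), E minor (v), F major (VI), G major (VII).
G major shares 4: Am, C, Em, G.
D minor (harmonic minor) shares 1: Dm.
G minor (natural minor) shares 2: Dm, F.
The most common triads (4) are shared with G major.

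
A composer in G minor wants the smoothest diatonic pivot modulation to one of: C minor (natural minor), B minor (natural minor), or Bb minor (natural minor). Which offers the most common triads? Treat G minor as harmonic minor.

Triads of G minor (harmonic minor): Gm (i), Adim (ii°), Bbaug (III+), Cm (iv), D (V), Eb (VI), F#dim (vii°).
C minor (natural minor) shares 3: Gm, Cm, Eb.
B minor (natural minor) shares 1: D.
Bb minor (natural minor) shares 0: none.
The most common triads (3) are shared with C minor.

C minor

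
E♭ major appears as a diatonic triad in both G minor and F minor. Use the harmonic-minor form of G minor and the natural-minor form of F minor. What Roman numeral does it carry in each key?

VI in G minor; VII in F minor

The scale of G minor (harmonic minor) is G A B♭ C D E♭ F♯; E♭ is degree 6, and the triad built there (E♭-G-B♭) is major, so it is VI.
The scale of F minor (natural minor) is F G A♭ B♭ C D♭ E♭; E♭ is degree 7, and the triad built there (E♭-G-B♭) is major, so it is VII.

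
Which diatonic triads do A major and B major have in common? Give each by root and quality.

C♯m, E

Triads in A major: A major (I), B minor (ii), C♯ minor (iii), D major (IV), E major (V), F♯ minor (vi), G♯ diminished (vii°).
Triads in B major: B major (I), C♯ minor (ii), D♯ minor (iii), E major (IV), F♯ major (V), G♯ minor (vi), A♯ diminished (vii°).
Shared triads with their functions: C♯ minor (iii in A major, ii in B major); E major (V in A major, IV in B major).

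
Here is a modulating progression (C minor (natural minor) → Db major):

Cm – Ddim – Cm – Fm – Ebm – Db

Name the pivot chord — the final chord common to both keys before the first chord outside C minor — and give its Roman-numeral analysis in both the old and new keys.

Fm — iv in C minor, iii in Db major

Chords diatonic to C minor: Cm, Ddim, Eb, Fm, Gm, Ab, Bb.
Reading the progression, the first chord not in that set is Ebm, so the modulation leaves C minor there.
The chord immediately before Ebm is Fm, which is diatonic to both keys: iv in C minor and iii in Db major.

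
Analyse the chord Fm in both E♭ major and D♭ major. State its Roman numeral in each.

ii in E♭ major; iii in D♭ major

The scale of E♭ major is E♭ F G A♭ B♭ C D; F is degree 2, and the triad built there (F-A♭-C) is minor, so it is ii.
The scale of D♭ major is D♭ E♭ F G♭ A♭ B♭ C; F is degree 3, and the triad built there (F-A♭-C) is minor, so it is iii.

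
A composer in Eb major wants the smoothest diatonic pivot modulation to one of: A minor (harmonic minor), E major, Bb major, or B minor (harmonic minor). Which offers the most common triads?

Bb major

Triads of Eb major: Eb (I), Fm (ii), Gm (iii), Ab (IV), Bb (V), Cm (vi), Ddim (vii°).
A minor (harmonic minor) shares 0: none.
E major shares 0: none.
Bb major shares 4: Eb, Gm, Bb, Cm.
B minor (harmonic minor) shares 0: none.
The most common triads (4) are shared with Bb major.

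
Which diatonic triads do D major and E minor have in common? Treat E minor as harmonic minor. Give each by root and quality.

Triads in D major: D major (I), E minor (ii), F# minor (iii), G major (IV), A major (V), B minor (vi), C# diminished (vii°).
Triads in E minor (harmonic minor): E minor (i), F# diminished (ii°), G augmented (III+), A minor (iv), B major (V), C major (VI), D# diminished (vii°).
Shared triads with their functions: E minor (ii in D major, i in E minor).

Em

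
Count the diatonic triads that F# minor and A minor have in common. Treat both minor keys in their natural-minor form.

0

Diatonic triads of F# minor (natural minor): F#m (i), G#dim (ii°), A (III), Bm (iv), C#m (v), D (VI), E (VII).
Diatonic triads of A minor (natural minor): Am (i), Bdim (ii°), C (III), Dm (iv), Em (v), F (VI), G (VII).
No triad has the same root and quality in both keys.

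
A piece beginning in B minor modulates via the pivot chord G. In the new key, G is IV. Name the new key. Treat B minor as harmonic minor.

The numeral IV denotes a major triad on scale degree 4. With G on degree 4, the tonic of the new key is D.
Degree 4 carries a major triad in major keys, so the destination is D major.
Check: the diatonic triads of D major are D (I), Em (ii), F♯m (iii), G (IV), A (V), Bm (vi), C♯dim (vii°) — G is indeed IV.

D major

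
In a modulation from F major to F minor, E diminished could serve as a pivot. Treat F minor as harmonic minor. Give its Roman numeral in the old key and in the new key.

The scale of F major is F G A B♭ C D E; E is degree 7, and the triad built there (E-G-B♭) is diminished, so it is vii°.
The scale of F minor (harmonic minor) is F G A♭ B♭ C D♭ E; E is degree 7, and the triad built there (E-G-B♭) is diminished, so it is vii°.

vii° in F major; vii° in F minor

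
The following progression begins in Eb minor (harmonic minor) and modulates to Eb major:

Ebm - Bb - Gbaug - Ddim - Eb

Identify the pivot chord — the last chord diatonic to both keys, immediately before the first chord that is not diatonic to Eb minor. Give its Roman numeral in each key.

Chords diatonic to Eb minor: Ebm, Fdim, Gbaug, Abm, Bb, Cb, Ddim.
Reading the progression, the first chord not in that set is Eb, so the modulation leaves Eb minor there.
The chord immediately before Eb is Ddim, which is diatonic to both keys: vii° in Eb minor and vii° in Eb major.

Ddim — vii° in Eb minor, vii° in Eb major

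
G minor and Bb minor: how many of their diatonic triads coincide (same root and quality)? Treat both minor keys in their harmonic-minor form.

1

Diatonic triads of G minor (harmonic minor): Gm (i), Adim (ii°), Bbaug (III+), Cm (iv), D (V), Eb (VI), F#dim (vii°).
Diatonic triads of Bb minor (harmonic minor): Bbm (i), Cdim (ii°), Dbaug (III+), Ebm (iv), F (V), Gb (VI), Adim (vii°).
Matching root and quality in both lists: Adim.
That gives 1 common triad.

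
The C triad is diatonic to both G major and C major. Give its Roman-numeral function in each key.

IV in G major; I in C major

The scale of G major is G A B C D E F#; C is degree 4, and the triad built there (C-E-G) is major, so it is IV.
The scale of C major is C D E F G A B; C is degree 1, and the triad built there (C-E-G) is major, so it is I.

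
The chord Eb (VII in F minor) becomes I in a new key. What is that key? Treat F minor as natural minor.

Eb major

The numeral I denotes a major triad on scale degree 1. With Eb on degree 1, the tonic of the new key is Eb.
Degree 1 carries a major triad in major keys, so the destination is Eb major.
Check: the diatonic triads of Eb major are Eb (I), Fm (ii), Gm (iii), Ab (IV), Bb (V), Cm (vi), Ddim (vii°) — Eb is indeed I.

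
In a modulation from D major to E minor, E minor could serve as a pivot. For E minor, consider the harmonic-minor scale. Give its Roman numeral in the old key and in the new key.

ii in D major; i in E minor

The scale of D major is D E F# G A B C#; E is degree 2, and the triad built there (E-G-B) is minor, so it is ii.
The scale of E minor (harmonic minor) is E F# G A B C D#; E is degree 1, and the triad built there (E-G-B) is minor, so it is i.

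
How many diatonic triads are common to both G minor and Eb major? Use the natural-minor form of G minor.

4

Diatonic triads of G minor (natural minor): G minor (i), A diminished (ii°), Bb major (III), C minor (iv), D minor (v), Eb major (VI), F major (VII).
Diatonic triads of Eb major: Eb major (I), F minor (ii), G minor (iii), Ab major (IV), Bb major (V), C minor (vi), D diminished (vii°).
Matching root and quality in both lists: G minor, Bb major, C minor, Eb major.
That gives 4 common triads.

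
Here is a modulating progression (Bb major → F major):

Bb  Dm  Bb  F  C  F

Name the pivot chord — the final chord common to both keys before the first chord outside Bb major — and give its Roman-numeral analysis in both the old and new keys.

Chords diatonic to Bb major: Bb, Cm, Dm, Eb, F, Gm, Adim.
Reading the progression, the first chord not in that set is C, so the modulation leaves Bb major there.
The chord immediately before C is F, which is diatonic to both keys: V in Bb major and I in F major.

F — V in Bb major, I in F major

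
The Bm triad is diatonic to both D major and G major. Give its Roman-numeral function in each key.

vi in D major; iii in G major

The scale of D major is D E F# G A B C#; B is degree 6, and the triad built there (B-D-F#) is minor, so it is vi.
The scale of G major is G A B C D E F#; B is degree 3, and the triad built there (B-D-F#) is minor, so it is iii.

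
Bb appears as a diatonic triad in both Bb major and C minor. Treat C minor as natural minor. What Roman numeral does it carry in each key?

I in Bb major; VII in C minor

The scale of Bb major is Bb C D Eb F G A; Bb is degree 1, and the triad built there (Bb-D-F) is major, so it is I.
The scale of C minor (natural minor) is C D Eb F G Ab Bb; Bb is degree 7, and the triad built there (Bb-D-F) is major, so it is VII.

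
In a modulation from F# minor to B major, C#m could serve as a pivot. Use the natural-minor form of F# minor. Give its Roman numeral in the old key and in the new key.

The scale of F# minor (natural minor) is F# G# A B C# D E; C# is degree 5, and the triad built there (C#-E-G#) is minor, so it is v.
The scale of B major is B C# D# E F# G# A#; C# is degree 2, and the triad built there (C#-E-G#) is minor, so it is ii.

v in F# minor; ii in B major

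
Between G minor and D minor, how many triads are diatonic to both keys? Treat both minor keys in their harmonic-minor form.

1

Diatonic triads of G minor (harmonic minor): G minor (i), A diminished (ii°), Bb augmented (III+), C minor (iv), D major (V), Eb major (VI), F# diminished (vii°).
Diatonic triads of D minor (harmonic minor): D minor (i), E diminished (ii°), F augmented (III+), G minor (iv), A major (V), Bb major (VI), C# diminished (vii°).
Matching root and quality in both lists: G minor.
That gives 1 common triad.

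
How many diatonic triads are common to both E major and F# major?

2

Diatonic triads of E major: E major (I), F# minor (ii), G# minor (iii), A major (IV), B major (V), C# minor (vi), D# diminished (vii°).
Diatonic triads of F# major: F# major (I), G# minor (ii), A# minor (iii), B major (IV), C# major (V), D# minor (vi), E# diminished (vii°).
Matching root and quality in both lists: G# minor, B major.
That gives 2 common triads.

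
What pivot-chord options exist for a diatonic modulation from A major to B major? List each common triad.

C#m, E

Triads in A major: A major (I), B minor (ii), C# minor (iii), D major (IV), E major (V), F# minor (vi), G# diminished (vii°).
Triads in B major: B major (I), C# minor (ii), D# minor (iii), E major (IV), F# major (V), G# minor (vi), A# diminished (vii°).
Shared triads with their functions: C# minor (iii in A major, ii in B major); E major (V in A major, IV in B major).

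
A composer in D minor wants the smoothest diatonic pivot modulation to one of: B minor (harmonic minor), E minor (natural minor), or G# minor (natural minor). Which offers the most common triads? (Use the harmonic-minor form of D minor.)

Triads of D minor (harmonic minor): Dm (i), Edim (ii°), Faug (III+), Gm (iv), A (V), Bb (VI), C#dim (vii°).
B minor (harmonic minor) shares 1: C#dim.
E minor (natural minor) shares 0: none.
G# minor (natural minor) shares 0: none.
The most common triads (1) are shared with B minor.

B minor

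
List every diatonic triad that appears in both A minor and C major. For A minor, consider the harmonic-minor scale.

Am, Bdim, Dm, F

Triads in A minor (harmonic minor): Am (i), Bdim (ii°), Caug (III+), Dm (iv), E (V), F (VI), G#dim (vii°).
Triads in C major: C (I), Dm (ii), Em (iii), F (IV), G (V), Am (vi), Bdim (vii°).
Shared triads with their functions: Am (i in A minor, vi in C major); Bdim (ii° in A minor, vii° in C major); Dm (iv in A minor, ii in C major); F (VI in A minor, IV in C major).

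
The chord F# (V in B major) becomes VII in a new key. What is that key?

The numeral VII denotes a major triad on scale degree 7. With F# on degree 7, the tonic of the new key is G#.
Degree 7 carries a major triad in natural-minor keys, so the destination is G# minor.
Check: the diatonic triads of G# minor (natural minor) are G#m (i), A#dim (ii°), B (III), C#m (iv), D#m (v), E (VI), F# (VII) — F# is indeed VII.

G# minor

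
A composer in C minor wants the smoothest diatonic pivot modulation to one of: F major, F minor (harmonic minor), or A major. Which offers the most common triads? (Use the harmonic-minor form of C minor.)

F minor

Triads of C minor (harmonic minor): Cm (i), Ddim (ii°), E♭aug (III+), Fm (iv), G (V), A♭ (VI), Bdim (vii°).
F major shares 0: none.
F minor (harmonic minor) shares 1: Fm.
A major shares 0: none.
The most common triads (1) are shared with F minor.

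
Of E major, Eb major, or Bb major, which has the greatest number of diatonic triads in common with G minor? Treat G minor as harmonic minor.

Triads of G minor (harmonic minor): G minor (i), A diminished (ii°), Bb augmented (III+), C minor (iv), D major (V), Eb major (VI), F# diminished (vii°).
E major shares 0: none.
Eb major shares 3: Gm, Cm, Eb.
Bb major shares 4: Gm, Adim, Cm, Eb.
The most common triads (4) are shared with Bb major.

Bb major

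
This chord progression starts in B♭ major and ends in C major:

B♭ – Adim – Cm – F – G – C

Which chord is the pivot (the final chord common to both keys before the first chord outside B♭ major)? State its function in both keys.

Chords diatonic to B♭ major: B♭, Cm, Dm, E♭, F, Gm, Adim.
Reading the progression, the first chord not in that set is G, so the modulation leaves B♭ major there.
The chord immediately before G is F, which is diatonic to both keys: V in B♭ major and IV in C major.

F — V in B♭ major, IV in C major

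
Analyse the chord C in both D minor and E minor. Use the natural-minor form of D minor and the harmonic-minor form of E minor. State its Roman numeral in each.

The scale of D minor (natural minor) is D E F G A Bb C; C is degree 7, and the triad built there (C-E-G) is major, so it is VII.
The scale of E minor (harmonic minor) is E F# G A B C D#; C is degree 6, and the triad built there (C-E-G) is major, so it is VI.

VII in D minor; VI in E minor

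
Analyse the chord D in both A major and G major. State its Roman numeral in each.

IV in A major; V in G major

The scale of A major is A B C♯ D E F♯ G♯; D is degree 4, and the triad built there (D-F♯-A) is major, so it is IV.
The scale of G major is G A B C D E F♯; D is degree 5, and the triad built there (D-F♯-A) is major, so it is V.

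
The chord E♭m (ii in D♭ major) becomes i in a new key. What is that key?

The numeral i denotes a minor triad on scale degree 1. With E♭ on degree 1, the tonic of the new key is E♭.
Degree 1 carries a minor triad in minor keys, so the destination is E♭ minor.
Check: the diatonic triads of E♭ minor (natural minor) are E♭m (i), Fdim (ii°), G♭ (III), A♭m (iv), B♭m (v), C♭ (VI), D♭ (VII) — E♭m is indeed i.

E♭ minor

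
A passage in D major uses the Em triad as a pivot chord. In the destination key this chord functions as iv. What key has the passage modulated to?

B minor

The numeral iv denotes a minor triad on scale degree 4. With E on degree 4, the tonic of the new key is B.
Degree 4 carries a minor triad in minor keys, so the destination is B minor.
Check: the diatonic triads of B minor (natural minor) are Bm (i), C#dim (ii°), D (III), Em (iv), F#m (v), G (VI), A (VII) — Em is indeed iv.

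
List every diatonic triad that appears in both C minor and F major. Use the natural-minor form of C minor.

Gm, Bb

Triads in C minor (natural minor): C minor (i), D diminished (ii°), Eb major (III), F minor (iv), G minor (v), Ab major (VI), Bb major (VII).
Triads in F major: F major (I), G minor (ii), A minor (iii), Bb major (IV), C major (V), D minor (vi), E diminished (vii°).
Shared triads with their functions: G minor (v in C minor, ii in F major); Bb major (VII in C minor, IV in F major).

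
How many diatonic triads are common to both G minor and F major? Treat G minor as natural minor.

4

Diatonic triads of G minor (natural minor): Gm (i), Adim (ii°), B♭ (III), Cm (iv), Dm (v), E♭ (VI), F (VII).
Diatonic triads of F major: F (I), Gm (ii), Am (iii), B♭ (IV), C (V), Dm (vi), Edim (vii°).
Matching root and quality in both lists: Gm, B♭, Dm, F.
That gives 4 common triads.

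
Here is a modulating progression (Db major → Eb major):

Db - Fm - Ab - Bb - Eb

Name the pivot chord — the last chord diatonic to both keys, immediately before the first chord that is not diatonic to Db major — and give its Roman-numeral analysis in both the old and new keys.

Chords diatonic to Db major: Db, Ebm, Fm, Gb, Ab, Bbm, Cdim.
Reading the progression, the first chord not in that set is Bb, so the modulation leaves Db major there.
The chord immediately before Bb is Ab, which is diatonic to both keys: V in Db major and IV in Eb major.

Ab — V in Db major, IV in Eb major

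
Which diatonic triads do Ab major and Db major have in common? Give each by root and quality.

Triads in Ab major: Ab (I), Bbm (ii), Cm (iii), Db (IV), Eb (V), Fm (vi), Gdim (vii°).
Triads in Db major: Db (I), Ebm (ii), Fm (iii), Gb (IV), Ab (V), Bbm (vi), Cdim (vii°).
Shared triads with their functions: Ab (I in Ab major, V in Db major); Bbm (ii in Ab major, vi in Db major); Db (IV in Ab major, I in Db major); Fm (vi in Ab major, iii in Db major).

Ab, Bbm, Db, Fm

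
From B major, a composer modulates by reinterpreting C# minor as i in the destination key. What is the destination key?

The numeral i denotes a minor triad on scale degree 1. With C# on degree 1, the tonic of the new key is C#.
Degree 1 carries a minor triad in minor keys, so the destination is C# minor.
Check: the diatonic triads of C# minor (natural minor) are C#m (i), D#dim (ii°), E (III), F#m (iv), G#m (v), A (VI), B (VII) — C# minor is indeed i.

C# minor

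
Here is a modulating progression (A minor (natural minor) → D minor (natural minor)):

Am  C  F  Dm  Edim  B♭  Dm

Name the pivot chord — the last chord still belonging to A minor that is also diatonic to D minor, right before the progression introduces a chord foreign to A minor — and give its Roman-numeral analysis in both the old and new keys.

Dm — iv in A minor, i in D minor

Chords diatonic to A minor: Am, Bdim, C, Dm, Em, F, G.
Reading the progression, the first chord not in that set is Edim, so the modulation leaves A minor there.
The chord immediately before Edim is Dm, which is diatonic to both keys: iv in A minor and i in D minor.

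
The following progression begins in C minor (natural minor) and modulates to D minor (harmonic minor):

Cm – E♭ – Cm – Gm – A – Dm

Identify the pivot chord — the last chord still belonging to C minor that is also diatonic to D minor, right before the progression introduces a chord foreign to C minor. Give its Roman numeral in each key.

Chords diatonic to C minor: Cm, Ddim, E♭, Fm, Gm, A♭, B♭.
Reading the progression, the first chord not in that set is A, so the modulation leaves C minor there.
The chord immediately before A is Gm, which is diatonic to both keys: v in C minor and iv in D minor.

Gm — v in C minor, iv in D minor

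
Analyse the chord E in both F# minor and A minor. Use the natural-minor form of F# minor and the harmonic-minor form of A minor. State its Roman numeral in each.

VII in F# minor; V in A minor

The scale of F# minor (natural minor) is F# G# A B C# D E; E is degree 7, and the triad built there (E-G#-B) is major, so it is VII.
The scale of A minor (harmonic minor) is A B C D E F G#; E is degree 5, and the triad built there (E-G#-B) is major, so it is V.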